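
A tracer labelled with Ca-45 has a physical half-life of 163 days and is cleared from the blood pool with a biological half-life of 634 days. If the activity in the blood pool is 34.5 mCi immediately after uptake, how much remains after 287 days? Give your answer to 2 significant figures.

7.4 mCi

1/t_eff = 1/t_phys + 1/t_biol = 1/163 + 1/634 = 0.0077123 per day.
t_eff = 163 × 634 / (163 + 634) ≈ 129.66 days.
Remaining = 34.5 × (1/2)^(287/129.66) = 34.5 × (1/2)^2.2134 ≈ 7.439 mCi.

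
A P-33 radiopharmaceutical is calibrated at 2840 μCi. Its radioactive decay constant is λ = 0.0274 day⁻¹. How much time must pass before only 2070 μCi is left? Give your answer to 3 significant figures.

11.5 days

t½ = ln 2 / λ = 0.69315 / 0.0274 ≈ 25.297 days.
Fraction remaining = 2070/2840 ≈ 0.72887.
n = log₂(2840/2070) = ln(1.372)/ln 2 ≈ 0.45626 half-lives.
t = n × t½ = 0.45626 × 25.297 ≈ 11.542 days.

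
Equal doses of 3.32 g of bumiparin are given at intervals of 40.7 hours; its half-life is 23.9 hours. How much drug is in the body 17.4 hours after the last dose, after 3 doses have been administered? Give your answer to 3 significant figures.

2.81 g

The 3 doses were given 98.8, 58.1, 17.4 hours ago.
Total = 3.32·(1/2)^(98.8/23.9) + 3.32·(1/2)^(58.1/23.9) + 3.32·(1/2)^(17.4/23.9)
      = 0.18911 + 0.61567 + 2.0044 ≈ 2.8091 g.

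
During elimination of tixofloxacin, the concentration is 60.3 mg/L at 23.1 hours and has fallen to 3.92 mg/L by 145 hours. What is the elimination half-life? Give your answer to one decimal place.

Over Δt = 145 − 23.1 = 121.9 hours, the level fell by a factor of 60.3/3.92 ≈ 15.383.
n = log₂(15.383) ≈ 3.9432 half-lives, so t½ = 121.9/3.9432 ≈ 30.914 hours.

30.9 hours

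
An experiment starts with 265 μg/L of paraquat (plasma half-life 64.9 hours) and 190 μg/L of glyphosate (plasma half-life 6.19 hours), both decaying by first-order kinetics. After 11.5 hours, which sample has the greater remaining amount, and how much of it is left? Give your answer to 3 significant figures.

paraquat: 265 × (1/2)^0.1772 ≈ 234.37 μg/L.
glyphosate: 190 × (1/2)^1.8578 ≈ 52.419 μg/L.
Paraquat has more remaining, at ≈ 234.37 μg/L.

paraquat, 234 μg/L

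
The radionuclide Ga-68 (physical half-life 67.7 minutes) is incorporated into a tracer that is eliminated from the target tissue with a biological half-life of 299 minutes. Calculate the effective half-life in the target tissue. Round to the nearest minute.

1/t_eff = 1/t_phys + 1/t_biol = 1/67.7 + 1/299 = 0.018116 per minute.
t_eff = 67.7 × 299 / (67.7 + 299) ≈ 55.201 minutes.

55 minutes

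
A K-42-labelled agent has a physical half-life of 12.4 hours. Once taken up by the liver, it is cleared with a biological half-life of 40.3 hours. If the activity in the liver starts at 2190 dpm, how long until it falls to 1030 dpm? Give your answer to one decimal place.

1/t_eff = 1/t_phys + 1/t_biol = 1/12.4 + 1/40.3 = 0.10546 per hour.
t_eff = 12.4 × 40.3 / (12.4 + 40.3) ≈ 9.4824 hours.
n = log₂(2190/1030) ≈ 1.0883; t = 1.0883 × 9.4824 ≈ 10.32 hours.

10.3 hours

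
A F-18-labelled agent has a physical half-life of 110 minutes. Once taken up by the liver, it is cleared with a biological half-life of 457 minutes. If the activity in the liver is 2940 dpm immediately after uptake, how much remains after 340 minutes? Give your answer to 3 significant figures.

206 dpm

1/t_eff = 1/t_phys + 1/t_biol = 1/110 + 1/457 = 0.011279 per minute.
t_eff = 110 × 457 / (110 + 457) ≈ 88.66 minutes.
Remaining = 2940 × (1/2)^(340/88.66) = 2940 × (1/2)^3.8349 ≈ 206.03 dpm.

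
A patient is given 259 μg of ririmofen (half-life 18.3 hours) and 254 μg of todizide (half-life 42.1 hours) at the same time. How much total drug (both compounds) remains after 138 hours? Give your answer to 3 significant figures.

ririmofen: 259 × (1/2)^(138/18.3) = 259 × (1/2)^7.541 ≈ 1.3907 μg.
todizide: 254 × (1/2)^(138/42.1) = 254 × (1/2)^3.2779 ≈ 26.187 μg.
Total = 1.3907 + 26.187 ≈ 27.578 μg.

27.6 μg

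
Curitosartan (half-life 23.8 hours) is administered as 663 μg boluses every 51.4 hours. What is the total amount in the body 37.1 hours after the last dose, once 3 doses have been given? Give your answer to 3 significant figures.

287 μg

The 3 doses were given 139.9, 88.5, 37.1 hours ago.
Total = 663·(1/2)^(139.9/23.8) + 663·(1/2)^(88.5/23.8) + 663·(1/2)^(37.1/23.8)
      = 11.272 + 50.366 + 225.04 ≈ 286.68 μg.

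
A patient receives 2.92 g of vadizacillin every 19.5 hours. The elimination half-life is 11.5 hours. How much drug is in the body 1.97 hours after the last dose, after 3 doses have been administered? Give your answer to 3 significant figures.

The 3 doses were given 40.97, 21.47, 1.97 hours ago.
Total = 2.92·(1/2)^(40.97/11.5) + 2.92·(1/2)^(21.47/11.5) + 2.92·(1/2)^(1.97/11.5)
      = 0.24713 + 0.80052 + 2.5931 ≈ 3.6407 g.

3.64 g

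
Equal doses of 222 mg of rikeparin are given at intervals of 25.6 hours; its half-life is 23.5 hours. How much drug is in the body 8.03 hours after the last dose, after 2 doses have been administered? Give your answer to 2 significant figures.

260 mg

The 2 doses were given 33.63, 8.03 hours ago.
Total = 222·(1/2)^(33.63/23.5) + 222·(1/2)^(8.03/23.5)
      = 82.33 + 175.18 ≈ 257.51 mg.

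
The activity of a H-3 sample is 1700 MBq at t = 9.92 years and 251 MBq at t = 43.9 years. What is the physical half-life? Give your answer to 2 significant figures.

12 years

Over Δt = 43.9 − 9.92 = 33.98 years, the level fell by a factor of 1700/251 ≈ 6.7729.
n = log₂(6.7729) ≈ 2.7598 half-lives, so t½ = 33.98/2.7598 ≈ 12.313 years.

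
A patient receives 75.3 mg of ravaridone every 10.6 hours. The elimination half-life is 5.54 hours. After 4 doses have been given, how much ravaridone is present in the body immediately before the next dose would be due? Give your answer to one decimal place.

The 4 doses were given 42.4, 31.8, 21.2, 10.6 hours ago.
Total = 75.3·(1/2)^(42.4/5.54) + 75.3·(1/2)^(31.8/5.54) + 75.3·(1/2)^(21.2/5.54) + 75.3·(1/2)^(10.6/5.54)
      = 0.37401 + 1.4088 + 5.3069 + 19.99 ≈ 27.08 mg.

27.1 mg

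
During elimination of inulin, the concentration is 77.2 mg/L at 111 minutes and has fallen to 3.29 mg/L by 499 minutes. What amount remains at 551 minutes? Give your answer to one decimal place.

Over Δt = 499 − 111 = 388 minutes, the level fell by a factor of 77.2/3.29 ≈ 23.465.
n = log₂(23.465) ≈ 4.5524 half-lives, so t½ = 388/4.5524 ≈ 85.229 minutes.
From t = 499 to t = 551: 3.29 × (1/2)^((551−499)/85.229) ≈ 2.1554 mg/L.

2.2 mg/L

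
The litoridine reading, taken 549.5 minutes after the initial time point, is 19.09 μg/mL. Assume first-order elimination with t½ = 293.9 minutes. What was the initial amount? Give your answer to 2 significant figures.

Number of half-lives elapsed: n = 549.5/293.9 ≈ 1.8697.
A₀ = A × 2^n = 19.09 × 2^1.8697 = 19.09 × 3.6545 ≈ 69.765 μg/mL.

70 μg/mL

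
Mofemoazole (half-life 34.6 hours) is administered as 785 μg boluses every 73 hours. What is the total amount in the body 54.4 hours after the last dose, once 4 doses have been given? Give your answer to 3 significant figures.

343 μg

The 4 doses were given 273.4, 200.4, 127.4, 54.4 hours ago.
Total = 785·(1/2)^(273.4/34.6) + 785·(1/2)^(200.4/34.6) + 785·(1/2)^(127.4/34.6) + 785·(1/2)^(54.4/34.6)
      = 3.2825 + 14.169 + 61.158 + 263.98 ≈ 342.59 μg.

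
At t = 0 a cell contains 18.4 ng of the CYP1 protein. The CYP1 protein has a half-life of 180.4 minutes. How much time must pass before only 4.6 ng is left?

360.8 minutes

4.6/18.4 = 1/4, so 2 half-lives have elapsed.
t = 2 × 180.4 = 360.8 minutes.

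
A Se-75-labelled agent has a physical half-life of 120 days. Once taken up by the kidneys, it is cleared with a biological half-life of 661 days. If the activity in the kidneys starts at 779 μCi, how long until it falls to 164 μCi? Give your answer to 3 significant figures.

1/t_eff = 1/t_phys + 1/t_biol = 1/120 + 1/661 = 0.0098462 per day.
t_eff = 120 × 661 / (120 + 661) ≈ 101.56 days.
n = log₂(779/164) ≈ 2.2479; t = 2.2479 × 101.56 ≈ 228.3 days.

228 days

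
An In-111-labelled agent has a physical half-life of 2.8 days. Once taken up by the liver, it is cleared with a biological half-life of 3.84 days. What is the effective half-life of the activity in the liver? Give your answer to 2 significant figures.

1/t_eff = 1/t_phys + 1/t_biol = 1/2.8 + 1/3.84 = 0.61756 per day.
t_eff = 2.8 × 3.84 / (2.8 + 3.84) ≈ 1.6193 days.

1.6 days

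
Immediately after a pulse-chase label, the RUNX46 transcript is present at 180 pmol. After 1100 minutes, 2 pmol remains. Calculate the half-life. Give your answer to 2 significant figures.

170 minutes

A/A₀ = 2/180 ≈ 0.011111.
n = log₂(90) ≈ 6.4919 half-lives elapsed in 1100 minutes.
t½ = 1100/6.4919 ≈ 169.44 minutes.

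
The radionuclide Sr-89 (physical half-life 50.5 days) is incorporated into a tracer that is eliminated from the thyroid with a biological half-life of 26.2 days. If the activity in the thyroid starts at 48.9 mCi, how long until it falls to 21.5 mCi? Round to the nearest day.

20 days

1/t_eff = 1/t_phys + 1/t_biol = 1/50.5 + 1/26.2 = 0.05797 per day.
t_eff = 50.5 × 26.2 / (50.5 + 26.2) ≈ 17.25 days.
n = log₂(48.9/21.5) ≈ 1.1855; t = 1.1855 × 17.25 ≈ 20.45 days.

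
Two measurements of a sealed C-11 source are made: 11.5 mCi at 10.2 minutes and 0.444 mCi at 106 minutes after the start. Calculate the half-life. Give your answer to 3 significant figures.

20.4 minutes

Over Δt = 106 − 10.2 = 95.8 minutes, the level fell by a factor of 11.5/0.444 ≈ 25.901.
n = log₂(25.901) ≈ 4.6949 half-lives, so t½ = 95.8/4.6949 ≈ 20.405 minutes.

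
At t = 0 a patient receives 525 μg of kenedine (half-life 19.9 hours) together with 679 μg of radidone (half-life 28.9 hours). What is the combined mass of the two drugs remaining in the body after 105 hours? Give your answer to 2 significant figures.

68 μg

kenedine: 525 × (1/2)^(105/19.9) = 525 × (1/2)^5.2764 ≈ 13.546 μg.
radidone: 679 × (1/2)^(105/28.9) = 679 × (1/2)^3.6332 ≈ 54.722 μg.
Total = 13.546 + 54.722 ≈ 68.268 μg.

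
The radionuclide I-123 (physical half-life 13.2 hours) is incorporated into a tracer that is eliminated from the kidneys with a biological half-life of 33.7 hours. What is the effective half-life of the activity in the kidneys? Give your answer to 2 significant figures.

1/t_eff = 1/t_phys + 1/t_biol = 1/13.2 + 1/33.7 = 0.10543 per hour.
t_eff = 13.2 × 33.7 / (13.2 + 33.7) ≈ 9.4849 hours.

9.5 hours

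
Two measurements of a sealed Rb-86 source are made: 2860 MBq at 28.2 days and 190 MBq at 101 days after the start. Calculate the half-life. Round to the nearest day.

Over Δt = 101 − 28.2 = 72.8 days, the level fell by a factor of 2860/190 ≈ 15.053.
n = log₂(15.053) ≈ 3.9119 half-lives, so t½ = 72.8/3.9119 ≈ 18.61 days.

19 days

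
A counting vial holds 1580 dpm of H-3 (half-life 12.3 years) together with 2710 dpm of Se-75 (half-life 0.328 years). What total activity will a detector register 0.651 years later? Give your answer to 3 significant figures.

H-3: 1580 × (1/2)^(0.651/12.3) = 1580 × (1/2)^0.052927 ≈ 1523.1 dpm.
Se-75: 2710 × (1/2)^(0.651/0.328) = 2710 × (1/2)^1.9848 ≈ 684.7 dpm.
Total = 1523.1 + 684.7 ≈ 2207.8 dpm.

2210 dpm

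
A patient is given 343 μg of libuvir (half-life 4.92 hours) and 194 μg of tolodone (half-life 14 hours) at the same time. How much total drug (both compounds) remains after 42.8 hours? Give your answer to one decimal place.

24.1 μg

libuvir: 343 × (1/2)^(42.8/4.92) = 343 × (1/2)^8.6992 ≈ 0.82524 μg.
tolodone: 194 × (1/2)^(42.8/14) = 194 × (1/2)^3.0571 ≈ 23.308 μg.
Total = 0.82524 + 23.308 ≈ 24.134 μg.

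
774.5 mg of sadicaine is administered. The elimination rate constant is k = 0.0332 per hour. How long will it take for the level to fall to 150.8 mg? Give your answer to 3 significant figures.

49.3 hours

t½ = ln 2 / k = 0.69315 / 0.0332 ≈ 20.878 hours.
Fraction remaining = 150.8/774.5 ≈ 0.19471.
n = log₂(774.5/150.8) = ln(5.1359)/ln 2 ≈ 2.3606 half-lives.
t = n × t½ = 2.3606 × 20.878 ≈ 49.285 hours.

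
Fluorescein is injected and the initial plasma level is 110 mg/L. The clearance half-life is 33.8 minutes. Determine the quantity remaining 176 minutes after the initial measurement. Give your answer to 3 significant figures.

2.98 mg/L

Number of half-lives: n = 176/33.8 ≈ 5.2071.
Remaining = 110 × (1/2)^5.2071 = 110 × 0.027071 ≈ 2.9778 mg/L.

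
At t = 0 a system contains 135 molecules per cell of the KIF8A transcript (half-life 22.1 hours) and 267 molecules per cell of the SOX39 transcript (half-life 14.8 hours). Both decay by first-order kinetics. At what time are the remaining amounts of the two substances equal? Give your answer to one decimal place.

Set 135·(1/2)^(t/22.1) = 267·(1/2)^(t/14.8).
Taking log₂: log₂(135/267) = t·(1/22.1 − 1/14.8).
log₂(0.50562) = -0.98388; 1/22.1 − 1/14.8 = -0.022319.
t = -0.98388 / -0.022319 ≈ 44.083 hours.

44.1 hours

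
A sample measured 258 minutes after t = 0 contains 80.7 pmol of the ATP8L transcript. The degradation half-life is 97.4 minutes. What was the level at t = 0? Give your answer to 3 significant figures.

506 pmol

Number of half-lives elapsed: n = 258/97.4 ≈ 2.6489.
A₀ = A × 2^n = 80.7 × 2^2.6489 = 80.7 × 6.2718 ≈ 506.13 pmol.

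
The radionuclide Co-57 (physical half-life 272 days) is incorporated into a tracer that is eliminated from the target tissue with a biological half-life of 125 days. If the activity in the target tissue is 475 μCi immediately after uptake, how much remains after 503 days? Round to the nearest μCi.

1/t_eff = 1/t_phys + 1/t_biol = 1/272 + 1/125 = 0.011676 per day.
t_eff = 272 × 125 / (272 + 125) ≈ 85.642 days.
Remaining = 475 × (1/2)^(503/85.642) = 475 × (1/2)^5.8733 ≈ 8.1034 μCi.

8 μCi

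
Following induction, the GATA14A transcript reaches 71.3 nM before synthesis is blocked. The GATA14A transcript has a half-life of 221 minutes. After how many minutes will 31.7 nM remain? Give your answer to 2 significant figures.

Fraction remaining = 31.7/71.3 ≈ 0.4446.
n = log₂(71.3/31.7) = ln(2.2492)/ln 2 ≈ 1.1694 half-lives.
t = n × t½ = 1.1694 × 221 ≈ 258.44 minutes.

260 minutes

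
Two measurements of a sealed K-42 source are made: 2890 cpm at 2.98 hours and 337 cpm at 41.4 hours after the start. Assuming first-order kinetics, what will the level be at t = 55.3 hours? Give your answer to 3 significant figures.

155 cpm

Over Δt = 41.4 − 2.98 = 38.42 hours, the level fell by a factor of 2890/337 ≈ 8.5757.
n = log₂(8.5757) ≈ 3.1002 half-lives, so t½ = 38.42/3.1002 ≈ 12.393 hours.
From t = 41.4 to t = 55.3: 337 × (1/2)^((55.3−41.4)/12.393) ≈ 154.88 cpm.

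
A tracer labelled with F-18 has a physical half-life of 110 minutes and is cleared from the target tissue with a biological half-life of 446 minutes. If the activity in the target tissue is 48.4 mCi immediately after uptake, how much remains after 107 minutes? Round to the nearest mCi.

21 mCi

1/t_eff = 1/t_phys + 1/t_biol = 1/110 + 1/446 = 0.011333 per minute.
t_eff = 110 × 446 / (110 + 446) ≈ 88.237 minutes.
Remaining = 48.4 × (1/2)^(107/88.237) = 48.4 × (1/2)^1.2126 ≈ 20.884 mCi.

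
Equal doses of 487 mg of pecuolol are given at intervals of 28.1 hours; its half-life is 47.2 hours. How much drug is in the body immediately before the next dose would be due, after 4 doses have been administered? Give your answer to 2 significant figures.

770 mg

The 4 doses were given 112.4, 84.3, 56.2, 28.1 hours ago.
Total = 487·(1/2)^(112.4/47.2) + 487·(1/2)^(84.3/47.2) + 487·(1/2)^(56.2/47.2) + 487·(1/2)^(28.1/47.2)
      = 93.469 + 141.22 + 213.35 + 322.34 ≈ 770.38 mg.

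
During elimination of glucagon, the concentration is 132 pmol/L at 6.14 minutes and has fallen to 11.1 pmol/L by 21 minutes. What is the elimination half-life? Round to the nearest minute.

4 minutes

Over Δt = 21 − 6.14 = 14.86 minutes, the level fell by a factor of 132/11.1 ≈ 11.892.
n = log₂(11.892) ≈ 3.5719 half-lives, so t½ = 14.86/3.5719 ≈ 4.1602 minutes.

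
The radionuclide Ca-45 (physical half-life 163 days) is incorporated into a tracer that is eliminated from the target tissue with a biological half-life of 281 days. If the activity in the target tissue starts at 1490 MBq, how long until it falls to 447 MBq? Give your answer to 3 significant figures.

179 days

1/t_eff = 1/t_phys + 1/t_biol = 1/163 + 1/281 = 0.0096937 per day.
t_eff = 163 × 281 / (163 + 281) ≈ 103.16 days.
n = log₂(1490/447) ≈ 1.737; t = 1.737 × 103.16 ≈ 179.19 days.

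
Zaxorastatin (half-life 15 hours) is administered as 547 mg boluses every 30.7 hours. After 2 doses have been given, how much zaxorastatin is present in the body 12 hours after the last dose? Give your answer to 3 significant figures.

The 2 doses were given 42.7, 12 hours ago.
Total = 547·(1/2)^(42.7/15) + 547·(1/2)^(12/15)
      = 76.042 + 314.17 ≈ 390.21 mg.

390 mg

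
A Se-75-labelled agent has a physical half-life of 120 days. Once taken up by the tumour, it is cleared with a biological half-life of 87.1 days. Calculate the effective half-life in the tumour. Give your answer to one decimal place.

50.5 days

1/t_eff = 1/t_phys + 1/t_biol = 1/120 + 1/87.1 = 0.019814 per day.
t_eff = 120 × 87.1 / (120 + 87.1) ≈ 50.468 days.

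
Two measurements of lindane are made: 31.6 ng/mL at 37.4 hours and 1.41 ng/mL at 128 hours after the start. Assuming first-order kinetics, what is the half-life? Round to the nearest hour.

20 hours

Over Δt = 128 − 37.4 = 90.6 hours, the level fell by a factor of 31.6/1.41 ≈ 22.411.
n = log₂(22.411) ≈ 4.4862 half-lives, so t½ = 90.6/4.4862 ≈ 20.195 hours.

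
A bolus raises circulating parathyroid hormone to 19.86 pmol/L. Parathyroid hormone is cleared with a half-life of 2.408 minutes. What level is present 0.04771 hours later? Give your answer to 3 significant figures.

8.71 pmol/L

Convert the elapsed time: 0.04771 hours = 2.8626 minutes.
Number of half-lives: n = 2.8626/2.408 ≈ 1.1888.
Remaining = 19.86 × (1/2)^1.1888 = 19.86 × 0.43867 ≈ 8.712 pmol/L.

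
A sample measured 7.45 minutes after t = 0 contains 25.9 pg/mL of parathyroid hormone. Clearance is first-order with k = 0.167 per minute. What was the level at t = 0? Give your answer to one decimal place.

89.9 pg/mL

t½ = ln 2 / k = 0.69315 / 0.167 ≈ 4.1506 minutes.
Number of half-lives elapsed: n = 7.45/4.1506 ≈ 1.7949.
A₀ = A × 2^n = 25.9 × 2^1.7949 = 25.9 × 3.47 ≈ 89.873 pg/mL.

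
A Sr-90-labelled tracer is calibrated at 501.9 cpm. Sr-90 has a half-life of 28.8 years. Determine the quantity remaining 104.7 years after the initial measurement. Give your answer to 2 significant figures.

Number of half-lives: n = 104.7/28.8 ≈ 3.6354.
Remaining = 501.9 × (1/2)^3.6354 = 501.9 × 0.080469 ≈ 40.388 cpm.

40 cpm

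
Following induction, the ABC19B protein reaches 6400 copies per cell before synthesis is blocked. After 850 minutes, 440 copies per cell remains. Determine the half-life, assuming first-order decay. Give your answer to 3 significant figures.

A/A₀ = 440/6400 ≈ 0.06875.
n = log₂(14.545) ≈ 3.8625 half-lives elapsed in 850 minutes.
t½ = 850/3.8625 ≈ 220.06 minutes.

220 minutes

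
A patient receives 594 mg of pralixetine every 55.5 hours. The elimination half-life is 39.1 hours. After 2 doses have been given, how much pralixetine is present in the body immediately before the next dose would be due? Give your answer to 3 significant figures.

305 mg

The 2 doses were given 111, 55.5 hours ago.
Total = 594·(1/2)^(111/39.1) + 594·(1/2)^(55.5/39.1)
      = 83.023 + 222.07 ≈ 305.1 mg.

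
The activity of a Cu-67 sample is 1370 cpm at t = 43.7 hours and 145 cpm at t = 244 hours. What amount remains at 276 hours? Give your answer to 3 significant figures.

101 cpm

Over Δt = 244 − 43.7 = 200.3 hours, the level fell by a factor of 1370/145 ≈ 9.4483.
n = log₂(9.4483) ≈ 3.2401 half-lives, so t½ = 200.3/3.2401 ≈ 61.82 hours.
From t = 244 to t = 276: 145 × (1/2)^((276−244)/61.82) ≈ 101.29 cpm.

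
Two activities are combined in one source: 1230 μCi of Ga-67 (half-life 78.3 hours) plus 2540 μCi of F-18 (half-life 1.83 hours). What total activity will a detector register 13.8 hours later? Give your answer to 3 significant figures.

1100 μCi

Ga-67: 1230 × (1/2)^(13.8/78.3) = 1230 × (1/2)^0.17625 ≈ 1088.6 μCi.
F-18: 2540 × (1/2)^(13.8/1.83) = 2540 × (1/2)^7.541 ≈ 13.639 μCi.
Total = 1088.6 + 13.639 ≈ 1102.2 μCi.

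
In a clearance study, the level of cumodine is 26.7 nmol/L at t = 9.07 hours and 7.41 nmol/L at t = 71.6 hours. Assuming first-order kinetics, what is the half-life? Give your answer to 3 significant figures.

Over Δt = 71.6 − 9.07 = 62.53 hours, the level fell by a factor of 26.7/7.41 ≈ 3.6032.
n = log₂(3.6032) ≈ 1.8493 half-lives, so t½ = 62.53/1.8493 ≈ 33.813 hours.

33.8 hours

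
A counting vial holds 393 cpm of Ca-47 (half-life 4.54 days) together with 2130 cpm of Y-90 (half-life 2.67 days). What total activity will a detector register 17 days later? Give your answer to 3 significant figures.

Ca-47: 393 × (1/2)^(17/4.54) = 393 × (1/2)^3.7445 ≈ 29.322 cpm.
Y-90: 2130 × (1/2)^(17/2.67) = 2130 × (1/2)^6.367 ≈ 25.805 cpm.
Total = 29.322 + 25.805 ≈ 55.127 cpm.

55.1 cpm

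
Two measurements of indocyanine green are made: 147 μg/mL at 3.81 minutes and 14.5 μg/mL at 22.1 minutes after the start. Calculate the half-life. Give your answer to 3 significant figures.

5.47 minutes

Over Δt = 22.1 − 3.81 = 18.29 minutes, the level fell by a factor of 147/14.5 ≈ 10.138.
n = log₂(10.138) ≈ 3.3417 half-lives, so t½ = 18.29/3.3417 ≈ 5.4733 minutes.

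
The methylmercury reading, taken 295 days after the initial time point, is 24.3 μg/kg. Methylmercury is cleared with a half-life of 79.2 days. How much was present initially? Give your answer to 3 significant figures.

321 μg/kg

Number of half-lives elapsed: n = 295/79.2 ≈ 3.7247.
A₀ = A × 2^n = 24.3 × 2^3.7247 = 24.3 × 13.221 ≈ 321.27 μg/kg.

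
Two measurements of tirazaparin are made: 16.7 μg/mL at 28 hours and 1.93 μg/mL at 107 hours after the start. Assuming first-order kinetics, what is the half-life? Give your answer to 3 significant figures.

Over Δt = 107 − 28 = 79 hours, the level fell by a factor of 16.7/1.93 ≈ 8.6528.
n = log₂(8.6528) ≈ 3.1132 half-lives, so t½ = 79/3.1132 ≈ 25.376 hours.

25.4 hours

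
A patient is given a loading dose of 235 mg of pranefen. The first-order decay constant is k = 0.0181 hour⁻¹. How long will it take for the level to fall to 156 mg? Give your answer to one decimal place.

t½ = ln 2 / k = 0.69315 / 0.0181 ≈ 38.295 hours.
Fraction remaining = 156/235 ≈ 0.66383.
n = log₂(235/156) = ln(1.5064)/ln 2 ≈ 0.59111 half-lives.
t = n × t½ = 0.59111 × 38.295 ≈ 22.637 hours.

22.6 hours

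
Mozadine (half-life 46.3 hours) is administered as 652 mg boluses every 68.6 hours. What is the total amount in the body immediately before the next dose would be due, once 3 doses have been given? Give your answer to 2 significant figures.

350 mg

The 3 doses were given 205.8, 137.2, 68.6 hours ago.
Total = 652·(1/2)^(205.8/46.3) + 652·(1/2)^(137.2/46.3) + 652·(1/2)^(68.6/46.3)
      = 29.936 + 83.601 + 233.47 ≈ 347.01 mg.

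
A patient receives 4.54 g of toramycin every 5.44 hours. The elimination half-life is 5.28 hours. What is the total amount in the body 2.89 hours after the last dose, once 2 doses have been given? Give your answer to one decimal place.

4.6 g

The 2 doses were given 8.33, 2.89 hours ago.
Total = 4.54·(1/2)^(8.33/5.28) + 4.54·(1/2)^(2.89/5.28)
      = 1.521 + 3.1066 ≈ 4.6276 g.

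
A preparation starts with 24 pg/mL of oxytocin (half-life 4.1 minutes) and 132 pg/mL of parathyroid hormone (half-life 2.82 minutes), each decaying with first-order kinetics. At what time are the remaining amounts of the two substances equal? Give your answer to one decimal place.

22.2 minutes

Set 24·(1/2)^(t/4.1) = 132·(1/2)^(t/2.82).
Taking log₂: log₂(24/132) = t·(1/4.1 − 1/2.82).
log₂(0.18182) = -2.4594; 1/4.1 − 1/2.82 = -0.11071.
t = -2.4594 / -0.11071 ≈ 22.216 minutes.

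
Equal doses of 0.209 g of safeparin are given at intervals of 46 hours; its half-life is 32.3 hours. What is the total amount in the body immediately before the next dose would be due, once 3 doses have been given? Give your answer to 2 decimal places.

The 3 doses were given 138, 92, 46 hours ago.
Total = 0.209·(1/2)^(138/32.3) + 0.209·(1/2)^(92/32.3) + 0.209·(1/2)^(46/32.3)
      = 0.010815 + 0.029022 + 0.077882 ≈ 0.11772 g.

0.12 g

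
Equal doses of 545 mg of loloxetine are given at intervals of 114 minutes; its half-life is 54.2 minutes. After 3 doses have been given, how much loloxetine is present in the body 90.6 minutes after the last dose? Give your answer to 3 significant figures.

220 mg

The 3 doses were given 318.6, 204.6, 90.6 minutes ago.
Total = 545·(1/2)^(318.6/54.2) + 545·(1/2)^(204.6/54.2) + 545·(1/2)^(90.6/54.2)
      = 9.2656 + 39.814 + 171.08 ≈ 220.16 mg.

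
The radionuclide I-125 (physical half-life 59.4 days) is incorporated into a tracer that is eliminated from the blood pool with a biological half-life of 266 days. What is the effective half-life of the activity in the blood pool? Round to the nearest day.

49 days

1/t_eff = 1/t_phys + 1/t_biol = 1/59.4 + 1/266 = 0.020594 per day.
t_eff = 59.4 × 266 / (59.4 + 266) ≈ 48.557 days.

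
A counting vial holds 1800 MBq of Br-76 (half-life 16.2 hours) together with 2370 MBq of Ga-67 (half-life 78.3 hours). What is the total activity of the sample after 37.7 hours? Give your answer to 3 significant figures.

2060 MBq

Br-76: 1800 × (1/2)^(37.7/16.2) = 1800 × (1/2)^2.3272 ≈ 358.7 MBq.
Ga-67: 2370 × (1/2)^(37.7/78.3) = 2370 × (1/2)^0.48148 ≈ 1697.5 MBq.
Total = 358.7 + 1697.5 ≈ 2056.2 MBq.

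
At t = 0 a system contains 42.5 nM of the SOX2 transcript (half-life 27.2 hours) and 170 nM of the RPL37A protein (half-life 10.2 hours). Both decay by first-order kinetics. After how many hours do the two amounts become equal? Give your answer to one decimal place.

Set 42.5·(1/2)^(t/27.2) = 170·(1/2)^(t/10.2).
Taking log₂: log₂(42.5/170) = t·(1/27.2 − 1/10.2).
log₂(0.25) = -2; 1/27.2 − 1/10.2 = -0.061275.
t = -2 / -0.061275 ≈ 32.64 hours.

32.6 hours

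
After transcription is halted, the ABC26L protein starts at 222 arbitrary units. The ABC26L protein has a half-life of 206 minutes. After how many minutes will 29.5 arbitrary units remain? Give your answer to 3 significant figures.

Fraction remaining = 29.5/222 ≈ 0.13288.
n = log₂(222/29.5) = ln(7.5254)/ln 2 ≈ 2.9118 half-lives.
t = n × t½ = 2.9118 × 206 ≈ 599.83 minutes.

600 minutes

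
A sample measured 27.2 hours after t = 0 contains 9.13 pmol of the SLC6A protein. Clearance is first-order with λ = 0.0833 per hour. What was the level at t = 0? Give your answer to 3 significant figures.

88.0 pmol

t½ = ln 2 / λ = 0.69315 / 0.0833 ≈ 8.3211 hours.
Number of half-lives elapsed: n = 27.2/8.3211 ≈ 3.2688.
A₀ = A × 2^n = 9.13 × 2^3.2688 = 9.13 × 9.6384 ≈ 87.999 pmol.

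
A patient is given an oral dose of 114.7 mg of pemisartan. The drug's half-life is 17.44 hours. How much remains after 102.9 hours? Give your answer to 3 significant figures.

1.92 mg

Number of half-lives: n = 102.9/17.44 ≈ 5.9002.
Remaining = 114.7 × (1/2)^5.9002 = 114.7 × 0.016744 ≈ 1.9205 mg.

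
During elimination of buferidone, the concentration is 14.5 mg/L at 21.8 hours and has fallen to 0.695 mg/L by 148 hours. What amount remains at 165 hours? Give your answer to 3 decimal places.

0.462 mg/L

Over Δt = 148 − 21.8 = 126.2 hours, the level fell by a factor of 14.5/0.695 ≈ 20.863.
n = log₂(20.863) ≈ 4.3829 half-lives, so t½ = 126.2/4.3829 ≈ 28.794 hours.
From t = 148 to t = 165: 0.695 × (1/2)^((165−148)/28.794) ≈ 0.46159 mg/L.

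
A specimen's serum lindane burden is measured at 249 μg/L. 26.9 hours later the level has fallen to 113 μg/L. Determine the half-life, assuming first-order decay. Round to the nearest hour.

A/A₀ = 113/249 ≈ 0.45382.
n = log₂(2.2035) ≈ 1.1398 half-lives elapsed in 26.9 hours.
t½ = 26.9/1.1398 ≈ 23.6 hours.

24 hours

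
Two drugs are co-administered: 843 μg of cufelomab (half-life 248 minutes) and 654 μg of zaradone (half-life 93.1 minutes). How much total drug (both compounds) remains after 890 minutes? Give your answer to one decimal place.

70.9 μg

cufelomab: 843 × (1/2)^(890/248) = 843 × (1/2)^3.5887 ≈ 70.068 μg.
zaradone: 654 × (1/2)^(890/93.1) = 654 × (1/2)^9.5596 ≈ 0.86666 μg.
Total = 70.068 + 0.86666 ≈ 70.934 μg.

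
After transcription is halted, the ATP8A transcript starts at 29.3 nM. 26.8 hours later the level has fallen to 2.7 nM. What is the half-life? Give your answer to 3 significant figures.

A/A₀ = 2.7/29.3 ≈ 0.09215.
n = log₂(10.852) ≈ 3.4399 half-lives elapsed in 26.8 hours.
t½ = 26.8/3.4399 ≈ 7.791 hours.

7.79 hours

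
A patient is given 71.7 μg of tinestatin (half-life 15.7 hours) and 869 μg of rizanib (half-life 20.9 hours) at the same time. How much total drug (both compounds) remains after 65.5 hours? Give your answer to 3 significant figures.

tinestatin: 71.7 × (1/2)^(65.5/15.7) = 71.7 × (1/2)^4.172 ≈ 3.9777 μg.
rizanib: 869 × (1/2)^(65.5/20.9) = 869 × (1/2)^3.134 ≈ 98.992 μg.
Total = 3.9777 + 98.992 ≈ 102.97 μg.

103 μg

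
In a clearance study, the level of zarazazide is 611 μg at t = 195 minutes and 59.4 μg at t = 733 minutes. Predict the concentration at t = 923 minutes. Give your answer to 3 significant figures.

26.1 μg

Over Δt = 733 − 195 = 538 minutes, the level fell by a factor of 611/59.4 ≈ 10.286.
n = log₂(10.286) ≈ 3.3626 half-lives, so t½ = 538/3.3626 ≈ 159.99 minutes.
From t = 733 to t = 923: 59.4 × (1/2)^((923−733)/159.99) ≈ 26.079 μg.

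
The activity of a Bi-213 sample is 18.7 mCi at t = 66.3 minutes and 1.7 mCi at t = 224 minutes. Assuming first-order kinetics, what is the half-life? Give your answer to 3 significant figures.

Over Δt = 224 − 66.3 = 157.7 minutes, the level fell by a factor of 18.7/1.7 ≈ 11.
n = log₂(11) ≈ 3.4594 half-lives, so t½ = 157.7/3.4594 ≈ 45.586 minutes.

45.6 minutes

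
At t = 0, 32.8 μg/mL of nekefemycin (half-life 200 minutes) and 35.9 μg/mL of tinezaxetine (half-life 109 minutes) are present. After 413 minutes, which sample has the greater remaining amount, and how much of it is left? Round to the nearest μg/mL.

nekefemycin: 32.8 × (1/2)^2.065 ≈ 7.8388 μg/mL.
tinezaxetine: 35.9 × (1/2)^3.789 ≈ 2.5971 μg/mL.
Nekefemycin has more remaining, at ≈ 7.8388 μg/mL.

nekefemycin, 8 μg/mL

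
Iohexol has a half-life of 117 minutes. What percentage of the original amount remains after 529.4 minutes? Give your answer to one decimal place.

n = 529.4/117 ≈ 4.5248 half-lives.
Fraction remaining = (1/2)^4.5248 ≈ 0.043441, i.e. 4.3441%.

4.3%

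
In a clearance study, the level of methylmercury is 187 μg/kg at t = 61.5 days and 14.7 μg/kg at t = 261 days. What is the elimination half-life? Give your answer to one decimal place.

Over Δt = 261 − 61.5 = 199.5 days, the level fell by a factor of 187/14.7 ≈ 12.721.
n = log₂(12.721) ≈ 3.6692 half-lives, so t½ = 199.5/3.6692 ≈ 54.372 days.

54.4 days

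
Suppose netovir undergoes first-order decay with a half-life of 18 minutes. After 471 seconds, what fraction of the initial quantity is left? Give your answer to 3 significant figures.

0.739

471 seconds = 7.85 minutes.
n = 7.85/18 ≈ 0.43611 half-lives.
Fraction remaining = (1/2)^0.43611 ≈ 0.73912.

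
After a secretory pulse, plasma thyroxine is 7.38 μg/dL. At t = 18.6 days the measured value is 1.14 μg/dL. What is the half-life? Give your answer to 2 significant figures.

A/A₀ = 1.14/7.38 ≈ 0.15447.
n = log₂(6.4737) ≈ 2.6946 half-lives elapsed in 18.6 days.
t½ = 18.6/2.6946 ≈ 6.9027 days.

6.9 days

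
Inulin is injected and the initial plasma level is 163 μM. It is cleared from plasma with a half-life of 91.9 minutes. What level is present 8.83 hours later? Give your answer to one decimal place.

Convert the elapsed time: 8.83 hours = 529.8 minutes.
Number of half-lives: n = 529.8/91.9 ≈ 5.765.
Remaining = 163 × (1/2)^5.765 = 163 × 0.01839 ≈ 2.9975 μM.

3.0 μM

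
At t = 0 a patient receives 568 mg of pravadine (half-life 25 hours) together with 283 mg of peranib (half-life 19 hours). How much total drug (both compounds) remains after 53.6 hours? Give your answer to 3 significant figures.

169 mg

pravadine: 568 × (1/2)^(53.6/25) = 568 × (1/2)^2.144 ≈ 128.51 mg.
peranib: 283 × (1/2)^(53.6/19) = 283 × (1/2)^2.8211 ≈ 40.047 mg.
Total = 128.51 + 40.047 ≈ 168.56 mg.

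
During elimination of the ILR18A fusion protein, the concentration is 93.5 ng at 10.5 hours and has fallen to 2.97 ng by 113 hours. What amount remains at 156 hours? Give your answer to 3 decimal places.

Over Δt = 113 − 10.5 = 102.5 hours, the level fell by a factor of 93.5/2.97 ≈ 31.481.
n = log₂(31.481) ≈ 4.9764 half-lives, so t½ = 102.5/4.9764 ≈ 20.597 hours.
From t = 113 to t = 156: 2.97 × (1/2)^((156−113)/20.597) ≈ 0.69872 ng.

0.699 ng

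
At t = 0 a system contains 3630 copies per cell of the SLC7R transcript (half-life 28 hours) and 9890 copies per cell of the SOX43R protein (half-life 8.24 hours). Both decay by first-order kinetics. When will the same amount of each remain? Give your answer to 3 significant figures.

Set 3630·(1/2)^(t/28) = 9890·(1/2)^(t/8.24).
Taking log₂: log₂(3630/9890) = t·(1/28 − 1/8.24).
log₂(0.36704) = -1.446; 1/28 − 1/8.24 = -0.085645.
t = -1.446 / -0.085645 ≈ 16.884 hours.

16.9 hours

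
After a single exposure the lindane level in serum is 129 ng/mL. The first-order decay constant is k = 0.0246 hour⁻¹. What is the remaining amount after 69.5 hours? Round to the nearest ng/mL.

23 ng/mL

t½ = ln 2 / k = 0.69315 / 0.0246 ≈ 28.177 hours.
Number of half-lives: n = 69.5/28.177 ≈ 2.4666.
Remaining = 129 × (1/2)^2.4666 = 129 × 0.18092 ≈ 23.339 ng/mL.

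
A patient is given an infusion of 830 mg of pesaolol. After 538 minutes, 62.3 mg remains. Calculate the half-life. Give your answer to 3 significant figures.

A/A₀ = 62.3/830 ≈ 0.07506.
n = log₂(13.323) ≈ 3.7358 half-lives elapsed in 538 minutes.
t½ = 538/3.7358 ≈ 144.01 minutes.

144 minutes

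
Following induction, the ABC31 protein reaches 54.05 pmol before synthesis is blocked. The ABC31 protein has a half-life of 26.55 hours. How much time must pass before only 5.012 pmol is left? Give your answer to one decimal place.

Fraction remaining = 5.012/54.05 ≈ 0.092729.
n = log₂(54.05/5.012) = ln(10.784)/ln 2 ≈ 3.4308 half-lives.
t = n × t½ = 3.4308 × 26.55 ≈ 91.089 hours.

91.1 hours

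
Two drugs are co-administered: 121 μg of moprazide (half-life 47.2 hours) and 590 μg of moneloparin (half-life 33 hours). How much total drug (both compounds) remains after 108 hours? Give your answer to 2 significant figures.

moprazide: 121 × (1/2)^(108/47.2) = 121 × (1/2)^2.2881 ≈ 24.774 μg.
moneloparin: 590 × (1/2)^(108/33) = 590 × (1/2)^3.2727 ≈ 61.047 μg.
Total = 24.774 + 61.047 ≈ 85.82 μg.

86 μg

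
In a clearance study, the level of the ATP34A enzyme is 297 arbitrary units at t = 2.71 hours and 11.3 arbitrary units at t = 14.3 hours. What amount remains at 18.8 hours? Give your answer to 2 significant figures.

3.2 arbitrary units

Over Δt = 14.3 − 2.71 = 11.59 hours, the level fell by a factor of 297/11.3 ≈ 26.283.
n = log₂(26.283) ≈ 4.7161 half-lives, so t½ = 11.59/4.7161 ≈ 2.4576 hours.
From t = 14.3 to t = 18.8: 11.3 × (1/2)^((18.8−14.3)/2.4576) ≈ 3.1759 arbitrary units.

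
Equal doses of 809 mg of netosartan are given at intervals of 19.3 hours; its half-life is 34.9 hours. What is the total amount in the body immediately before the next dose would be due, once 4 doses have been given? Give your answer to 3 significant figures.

1360 mg

The 4 doses were given 77.2, 57.9, 38.6, 19.3 hours ago.
Total = 809·(1/2)^(77.2/34.9) + 809·(1/2)^(57.9/34.9) + 809·(1/2)^(38.6/34.9) + 809·(1/2)^(19.3/34.9)
      = 174.61 + 256.17 + 375.84 + 551.41 ≈ 1358 mg.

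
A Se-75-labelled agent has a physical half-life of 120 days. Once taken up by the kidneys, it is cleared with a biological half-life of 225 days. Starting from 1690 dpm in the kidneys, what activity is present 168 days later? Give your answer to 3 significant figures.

382 dpm

1/t_eff = 1/t_phys + 1/t_biol = 1/120 + 1/225 = 0.012778 per day.
t_eff = 120 × 225 / (120 + 225) ≈ 78.261 days.
Remaining = 1690 × (1/2)^(168/78.261) = 1690 × (1/2)^2.1467 ≈ 381.66 dpm.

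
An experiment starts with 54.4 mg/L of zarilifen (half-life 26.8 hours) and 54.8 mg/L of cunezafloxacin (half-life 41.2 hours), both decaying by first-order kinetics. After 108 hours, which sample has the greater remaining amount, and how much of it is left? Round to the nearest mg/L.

cunezafloxacin, 9 mg/L

zarilifen: 54.4 × (1/2)^4.0299 ≈ 3.3304 mg/L.
cunezafloxacin: 54.8 × (1/2)^2.6214 ≈ 8.9058 mg/L.
Cunezafloxacin has more remaining, at ≈ 8.9058 mg/L.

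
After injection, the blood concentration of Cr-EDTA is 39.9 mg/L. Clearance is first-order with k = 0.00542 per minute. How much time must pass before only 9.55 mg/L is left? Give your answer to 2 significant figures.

260 minutes

t½ = ln 2 / k = 0.69315 / 0.00542 ≈ 127.89 minutes.
Fraction remaining = 9.55/39.9 ≈ 0.23935.
n = log₂(39.9/9.55) = ln(4.178)/ln 2 ≈ 2.0628 half-lives.
t = n × t½ = 2.0628 × 127.89 ≈ 263.81 minutes.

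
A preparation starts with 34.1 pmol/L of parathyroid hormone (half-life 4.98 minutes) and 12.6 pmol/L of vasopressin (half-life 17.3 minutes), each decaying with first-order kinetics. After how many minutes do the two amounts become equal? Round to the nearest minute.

Set 34.1·(1/2)^(t/4.98) = 12.6·(1/2)^(t/17.3).
Taking log₂: log₂(34.1/12.6) = t·(1/4.98 − 1/17.3).
log₂(2.7063) = 1.4363; 1/4.98 − 1/17.3 = 0.143.
t = 1.4363 / 0.143 ≈ 10.044 minutes.

10 minutes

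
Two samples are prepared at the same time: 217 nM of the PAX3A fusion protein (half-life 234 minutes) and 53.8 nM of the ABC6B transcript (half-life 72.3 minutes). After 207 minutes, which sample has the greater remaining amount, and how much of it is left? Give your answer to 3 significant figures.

PAX3A fusion protein, 118 nM

PAX3A fusion protein: 217 × (1/2)^0.88462 ≈ 117.53 nM.
ABC6B transcript: 53.8 × (1/2)^2.8631 ≈ 7.3946 nM.
PAX3A fusion protein has more remaining, at ≈ 117.53 nM.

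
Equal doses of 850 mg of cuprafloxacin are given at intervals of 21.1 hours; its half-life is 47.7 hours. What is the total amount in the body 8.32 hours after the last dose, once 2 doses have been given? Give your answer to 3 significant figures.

1310 mg

The 2 doses were given 29.42, 8.32 hours ago.
Total = 850·(1/2)^(29.42/47.7) + 850·(1/2)^(8.32/47.7)
      = 554.31 + 753.2 ≈ 1307.5 mg.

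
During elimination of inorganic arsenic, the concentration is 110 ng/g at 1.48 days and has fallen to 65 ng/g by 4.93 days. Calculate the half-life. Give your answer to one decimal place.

4.5 days

Over Δt = 4.93 − 1.48 = 3.45 days, the level fell by a factor of 110/65 ≈ 1.6923.
n = log₂(1.6923) ≈ 0.75899 half-lives, so t½ = 3.45/0.75899 ≈ 4.5455 days.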